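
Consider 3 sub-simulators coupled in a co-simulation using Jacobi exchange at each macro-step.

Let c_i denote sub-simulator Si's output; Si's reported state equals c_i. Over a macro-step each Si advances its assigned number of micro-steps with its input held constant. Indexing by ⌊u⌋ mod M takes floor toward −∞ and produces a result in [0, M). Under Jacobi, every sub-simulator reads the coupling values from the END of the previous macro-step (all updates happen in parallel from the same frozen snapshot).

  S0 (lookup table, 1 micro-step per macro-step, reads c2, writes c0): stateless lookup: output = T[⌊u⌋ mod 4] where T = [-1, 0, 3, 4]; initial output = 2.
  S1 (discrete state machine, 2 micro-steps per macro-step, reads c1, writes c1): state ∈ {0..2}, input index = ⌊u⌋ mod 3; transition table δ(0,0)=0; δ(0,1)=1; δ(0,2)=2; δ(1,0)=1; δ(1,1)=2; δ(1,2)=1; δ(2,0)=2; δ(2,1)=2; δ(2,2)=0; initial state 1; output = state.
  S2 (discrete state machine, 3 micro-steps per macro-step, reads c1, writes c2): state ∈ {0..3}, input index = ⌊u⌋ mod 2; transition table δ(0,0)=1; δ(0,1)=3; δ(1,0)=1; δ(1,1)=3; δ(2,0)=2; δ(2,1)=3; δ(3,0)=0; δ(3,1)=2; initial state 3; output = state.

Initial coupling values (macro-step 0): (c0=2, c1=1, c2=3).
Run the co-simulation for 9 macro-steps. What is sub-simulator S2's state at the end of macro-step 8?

S2 state at macro-step 8 = 2

macro 1: S0 reads c2=3 → after 1×micro: 4; S1 reads c1=1 → after 2×micro: 2; S2 reads c1=1 → after 3×micro: 2 ⇒ (c0=4, c1=2, c2=2)
macro 2: S0 reads c2=2 → after 1×micro: 3; S1 reads c1=2 → after 2×micro: 2; S2 reads c1=2 → after 3×micro: 2 ⇒ (c0=3, c1=2, c2=2)
macro 3: S0 reads c2=2 → after 1×micro: 3; S1 reads c1=2 → after 2×micro: 2; S2 reads c1=2 → after 3×micro: 2 ⇒ (c0=3, c1=2, c2=2)
macro 4: S0 reads c2=2 → after 1×micro: 3; S1 reads c1=2 → after 2×micro: 2; S2 reads c1=2 → after 3×micro: 2 ⇒ (c0=3, c1=2, c2=2)
macro 5: S0 reads c2=2 → after 1×micro: 3; S1 reads c1=2 → after 2×micro: 2; S2 reads c1=2 → after 3×micro: 2 ⇒ (c0=3, c1=2, c2=2)
macro 6: S0 reads c2=2 → after 1×micro: 3; S1 reads c1=2 → after 2×micro: 2; S2 reads c1=2 → after 3×micro: 2 ⇒ (c0=3, c1=2, c2=2)
macro 7: S0 reads c2=2 → after 1×micro: 3; S1 reads c1=2 → after 2×micro: 2; S2 reads c1=2 → after 3×micro: 2 ⇒ (c0=3, c1=2, c2=2)
macro 8: S0 reads c2=2 → after 1×micro: 3; S1 reads c1=2 → after 2×micro: 2; S2 reads c1=2 → after 3×micro: 2 ⇒ (c0=3, c1=2, c2=2)
macro 9: S0 reads c2=2 → after 1×micro: 3; S1 reads c1=2 → after 2×micro: 2; S2 reads c1=2 → after 3×micro: 2 ⇒ (c0=3, c1=2, c2=2)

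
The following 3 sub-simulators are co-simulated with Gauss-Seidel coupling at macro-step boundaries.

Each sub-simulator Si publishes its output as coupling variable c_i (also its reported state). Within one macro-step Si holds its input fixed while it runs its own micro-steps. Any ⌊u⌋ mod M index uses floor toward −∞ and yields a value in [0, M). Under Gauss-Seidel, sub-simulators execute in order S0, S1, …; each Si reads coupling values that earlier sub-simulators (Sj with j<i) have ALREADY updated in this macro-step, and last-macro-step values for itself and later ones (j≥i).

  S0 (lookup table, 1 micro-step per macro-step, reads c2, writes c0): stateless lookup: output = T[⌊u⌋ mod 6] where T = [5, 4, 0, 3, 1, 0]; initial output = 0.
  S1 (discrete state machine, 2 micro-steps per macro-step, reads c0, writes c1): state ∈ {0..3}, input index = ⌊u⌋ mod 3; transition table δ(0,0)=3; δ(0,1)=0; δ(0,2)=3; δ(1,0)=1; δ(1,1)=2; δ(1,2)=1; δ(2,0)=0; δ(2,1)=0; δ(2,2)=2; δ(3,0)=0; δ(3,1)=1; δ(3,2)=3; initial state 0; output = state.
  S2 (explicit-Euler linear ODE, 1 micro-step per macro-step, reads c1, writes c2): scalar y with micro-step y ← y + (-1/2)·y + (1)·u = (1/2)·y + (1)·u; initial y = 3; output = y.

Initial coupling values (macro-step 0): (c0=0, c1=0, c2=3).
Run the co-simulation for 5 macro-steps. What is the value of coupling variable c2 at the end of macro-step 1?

c2 at macro-step 1 = 3/2

macro 1: S0 reads c2=3 → after 1×micro: 3; S1 reads c0=3 → after 2×micro: 0; S2 reads c1=0 → after 1×micro: 3/2 ⇒ (c0=3, c1=0, c2=3/2)
macro 2: S0 reads c2=3/2 → after 1×micro: 4; S1 reads c0=4 → after 2×micro: 0; S2 reads c1=0 → after 1×micro: 3/4 ⇒ (c0=4, c1=0, c2=3/4)
macro 3: S0 reads c2=3/4 → after 1×micro: 5; S1 reads c0=5 → after 2×micro: 3; S2 reads c1=3 → after 1×micro: 27/8 ⇒ (c0=5, c1=3, c2=27/8)
macro 4: S0 reads c2=27/8 → after 1×micro: 3; S1 reads c0=3 → after 2×micro: 3; S2 reads c1=3 → after 1×micro: 75/16 ⇒ (c0=3, c1=3, c2=75/16)
macro 5: S0 reads c2=75/16 → after 1×micro: 1; S1 reads c0=1 → after 2×micro: 2; S2 reads c1=2 → after 1×micro: 139/32 ⇒ (c0=1, c1=2, c2=139/32)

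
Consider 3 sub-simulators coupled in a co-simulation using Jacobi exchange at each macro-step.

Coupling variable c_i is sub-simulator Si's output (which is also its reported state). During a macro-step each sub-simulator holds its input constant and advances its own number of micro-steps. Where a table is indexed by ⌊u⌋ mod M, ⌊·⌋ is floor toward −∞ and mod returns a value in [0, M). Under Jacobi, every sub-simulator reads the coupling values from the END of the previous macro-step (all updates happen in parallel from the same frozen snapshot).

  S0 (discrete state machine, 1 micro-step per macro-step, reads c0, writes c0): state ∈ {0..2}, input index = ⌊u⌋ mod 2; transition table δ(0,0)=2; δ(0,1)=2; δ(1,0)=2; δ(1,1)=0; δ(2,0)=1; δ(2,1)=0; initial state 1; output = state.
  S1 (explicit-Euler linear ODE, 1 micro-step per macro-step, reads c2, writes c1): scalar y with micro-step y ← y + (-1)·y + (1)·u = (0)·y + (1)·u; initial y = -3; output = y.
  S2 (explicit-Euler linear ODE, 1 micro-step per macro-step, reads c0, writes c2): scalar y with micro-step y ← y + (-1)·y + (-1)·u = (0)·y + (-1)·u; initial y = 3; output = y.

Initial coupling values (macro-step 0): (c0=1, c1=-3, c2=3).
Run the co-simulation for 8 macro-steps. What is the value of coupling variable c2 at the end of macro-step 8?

c2 at macro-step 8 = 0

macro 1: S0 reads c0=1 → after 1×micro: 0; S1 reads c2=3 → after 1×micro: 3; S2 reads c0=1 → after 1×micro: -1 ⇒ (c0=0, c1=3, c2=-1)
macro 2: S0 reads c0=0 → after 1×micro: 2; S1 reads c2=-1 → after 1×micro: -1; S2 reads c0=0 → after 1×micro: 0 ⇒ (c0=2, c1=-1, c2=0)
macro 3: S0 reads c0=2 → after 1×micro: 1; S1 reads c2=0 → after 1×micro: 0; S2 reads c0=2 → after 1×micro: -2 ⇒ (c0=1, c1=0, c2=-2)
macro 4: S0 reads c0=1 → after 1×micro: 0; S1 reads c2=-2 → after 1×micro: -2; S2 reads c0=1 → after 1×micro: -1 ⇒ (c0=0, c1=-2, c2=-1)
macro 5: S0 reads c0=0 → after 1×micro: 2; S1 reads c2=-1 → after 1×micro: -1; S2 reads c0=0 → after 1×micro: 0 ⇒ (c0=2, c1=-1, c2=0)
macro 6: S0 reads c0=2 → after 1×micro: 1; S1 reads c2=0 → after 1×micro: 0; S2 reads c0=2 → after 1×micro: -2 ⇒ (c0=1, c1=0, c2=-2)
macro 7: S0 reads c0=1 → after 1×micro: 0; S1 reads c2=-2 → after 1×micro: -2; S2 reads c0=1 → after 1×micro: -1 ⇒ (c0=0, c1=-2, c2=-1)
macro 8: S0 reads c0=0 → after 1×micro: 2; S1 reads c2=-1 → after 1×micro: -1; S2 reads c0=0 → after 1×micro: 0 ⇒ (c0=2, c1=-1, c2=0)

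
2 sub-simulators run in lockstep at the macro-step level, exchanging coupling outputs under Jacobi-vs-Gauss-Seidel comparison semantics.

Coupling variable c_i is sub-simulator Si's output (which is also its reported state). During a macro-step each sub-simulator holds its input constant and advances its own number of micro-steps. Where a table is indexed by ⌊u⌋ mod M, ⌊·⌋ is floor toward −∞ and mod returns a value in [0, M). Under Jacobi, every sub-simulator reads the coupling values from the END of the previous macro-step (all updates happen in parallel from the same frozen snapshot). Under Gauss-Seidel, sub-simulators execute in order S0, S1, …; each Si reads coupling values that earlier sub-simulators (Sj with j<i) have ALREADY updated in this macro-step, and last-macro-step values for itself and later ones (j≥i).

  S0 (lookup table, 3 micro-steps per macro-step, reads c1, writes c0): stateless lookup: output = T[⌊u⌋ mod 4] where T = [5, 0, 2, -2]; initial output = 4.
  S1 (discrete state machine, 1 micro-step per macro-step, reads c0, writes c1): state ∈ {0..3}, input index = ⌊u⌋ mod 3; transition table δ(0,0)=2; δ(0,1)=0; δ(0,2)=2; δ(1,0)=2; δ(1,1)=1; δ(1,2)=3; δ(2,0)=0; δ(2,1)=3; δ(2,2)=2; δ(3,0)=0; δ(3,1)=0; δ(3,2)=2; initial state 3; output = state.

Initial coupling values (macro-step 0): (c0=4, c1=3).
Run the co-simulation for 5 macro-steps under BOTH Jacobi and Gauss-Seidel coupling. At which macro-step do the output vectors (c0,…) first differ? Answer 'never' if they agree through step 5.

[Jacobi] macro 1: S0 reads c1=3 → after 3×micro: -2; S1 reads c0=4 → after 1×micro: 0 ⇒ (c0=-2, c1=0)
[Jacobi] macro 2: S0 reads c1=0 → after 3×micro: 5; S1 reads c0=-2 → after 1×micro: 0 ⇒ (c0=5, c1=0)
[Jacobi] macro 3: S0 reads c1=0 → after 3×micro: 5; S1 reads c0=5 → after 1×micro: 2 ⇒ (c0=5, c1=2)
[Jacobi] macro 4: S0 reads c1=2 → after 3×micro: 2; S1 reads c0=5 → after 1×micro: 2 ⇒ (c0=2, c1=2)
[Jacobi] macro 5: S0 reads c1=2 → after 3×micro: 2; S1 reads c0=2 → after 1×micro: 2 ⇒ (c0=2, c1=2)
[Gauss-Seidel] macro 1: S0 reads c1=3 → after 3×micro: -2; S1 reads c0=-2 → after 1×micro: 0 ⇒ (c0=-2, c1=0)
[Gauss-Seidel] macro 2: S0 reads c1=0 → after 3×micro: 5; S1 reads c0=5 → after 1×micro: 2 ⇒ (c0=5, c1=2)
[Gauss-Seidel] macro 3: S0 reads c1=2 → after 3×micro: 2; S1 reads c0=2 → after 1×micro: 2 ⇒ (c0=2, c1=2)
[Gauss-Seidel] macro 4: S0 reads c1=2 → after 3×micro: 2; S1 reads c0=2 → after 1×micro: 2 ⇒ (c0=2, c1=2)
[Gauss-Seidel] macro 5: S0 reads c1=2 → after 3×micro: 2; S1 reads c0=2 → after 1×micro: 2 ⇒ (c0=2, c1=2)

first divergence at macro-step: 2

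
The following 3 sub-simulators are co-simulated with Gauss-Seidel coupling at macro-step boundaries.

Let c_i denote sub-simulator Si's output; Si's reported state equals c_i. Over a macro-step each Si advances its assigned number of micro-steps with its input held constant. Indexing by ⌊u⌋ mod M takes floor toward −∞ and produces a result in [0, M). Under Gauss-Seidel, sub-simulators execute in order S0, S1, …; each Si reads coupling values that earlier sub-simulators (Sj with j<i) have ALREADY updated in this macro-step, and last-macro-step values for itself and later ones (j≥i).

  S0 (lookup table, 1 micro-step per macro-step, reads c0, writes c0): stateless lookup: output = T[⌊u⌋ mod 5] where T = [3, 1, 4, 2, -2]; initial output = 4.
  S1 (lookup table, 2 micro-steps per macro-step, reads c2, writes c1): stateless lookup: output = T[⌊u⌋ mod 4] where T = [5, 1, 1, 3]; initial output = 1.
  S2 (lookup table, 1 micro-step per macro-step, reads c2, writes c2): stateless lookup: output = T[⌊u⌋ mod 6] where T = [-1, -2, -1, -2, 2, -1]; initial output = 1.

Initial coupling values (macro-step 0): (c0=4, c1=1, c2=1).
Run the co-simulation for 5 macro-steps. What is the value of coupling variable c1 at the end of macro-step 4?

macro 1: S0 reads c0=4 → after 1×micro: -2; S1 reads c2=1 → after 2×micro: 1; S2 reads c2=1 → after 1×micro: -2 ⇒ (c0=-2, c1=1, c2=-2)
macro 2: S0 reads c0=-2 → after 1×micro: 2; S1 reads c2=-2 → after 2×micro: 1; S2 reads c2=-2 → after 1×micro: 2 ⇒ (c0=2, c1=1, c2=2)
macro 3: S0 reads c0=2 → after 1×micro: 4; S1 reads c2=2 → after 2×micro: 1; S2 reads c2=2 → after 1×micro: -1 ⇒ (c0=4, c1=1, c2=-1)
macro 4: S0 reads c0=4 → after 1×micro: -2; S1 reads c2=-1 → after 2×micro: 3; S2 reads c2=-1 → after 1×micro: -1 ⇒ (c0=-2, c1=3, c2=-1)
macro 5: S0 reads c0=-2 → after 1×micro: 2; S1 reads c2=-1 → after 2×micro: 3; S2 reads c2=-1 → after 1×micro: -1 ⇒ (c0=2, c1=3, c2=-1)

c1 at macro-step 4 = 3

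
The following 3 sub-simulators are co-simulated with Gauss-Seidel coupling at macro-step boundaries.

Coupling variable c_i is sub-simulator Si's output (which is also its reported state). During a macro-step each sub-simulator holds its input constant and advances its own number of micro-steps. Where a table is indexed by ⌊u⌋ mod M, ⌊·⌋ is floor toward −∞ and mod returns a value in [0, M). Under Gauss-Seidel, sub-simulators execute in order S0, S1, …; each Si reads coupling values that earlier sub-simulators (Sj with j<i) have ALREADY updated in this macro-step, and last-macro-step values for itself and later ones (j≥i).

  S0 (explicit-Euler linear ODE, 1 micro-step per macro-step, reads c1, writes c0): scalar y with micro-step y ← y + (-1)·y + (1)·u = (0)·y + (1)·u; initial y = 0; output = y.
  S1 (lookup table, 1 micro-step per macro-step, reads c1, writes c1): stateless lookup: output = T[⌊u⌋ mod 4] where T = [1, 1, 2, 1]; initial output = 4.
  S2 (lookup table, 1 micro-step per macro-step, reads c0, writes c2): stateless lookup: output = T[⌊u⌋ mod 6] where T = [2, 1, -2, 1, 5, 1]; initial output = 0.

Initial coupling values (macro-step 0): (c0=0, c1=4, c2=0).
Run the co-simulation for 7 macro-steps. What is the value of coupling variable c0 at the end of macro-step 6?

macro 1: S0 reads c1=4 → after 1×micro: 4; S1 reads c1=4 → after 1×micro: 1; S2 reads c0=4 → after 1×micro: 5 ⇒ (c0=4, c1=1, c2=5)
macro 2: S0 reads c1=1 → after 1×micro: 1; S1 reads c1=1 → after 1×micro: 1; S2 reads c0=1 → after 1×micro: 1 ⇒ (c0=1, c1=1, c2=1)
macro 3: S0 reads c1=1 → after 1×micro: 1; S1 reads c1=1 → after 1×micro: 1; S2 reads c0=1 → after 1×micro: 1 ⇒ (c0=1, c1=1, c2=1)
macro 4: S0 reads c1=1 → after 1×micro: 1; S1 reads c1=1 → after 1×micro: 1; S2 reads c0=1 → after 1×micro: 1 ⇒ (c0=1, c1=1, c2=1)
macro 5: S0 reads c1=1 → after 1×micro: 1; S1 reads c1=1 → after 1×micro: 1; S2 reads c0=1 → after 1×micro: 1 ⇒ (c0=1, c1=1, c2=1)
macro 6: S0 reads c1=1 → after 1×micro: 1; S1 reads c1=1 → after 1×micro: 1; S2 reads c0=1 → after 1×micro: 1 ⇒ (c0=1, c1=1, c2=1)
macro 7: S0 reads c1=1 → after 1×micro: 1; S1 reads c1=1 → after 1×micro: 1; S2 reads c0=1 → after 1×micro: 1 ⇒ (c0=1, c1=1, c2=1)

c0 at macro-step 6 = 1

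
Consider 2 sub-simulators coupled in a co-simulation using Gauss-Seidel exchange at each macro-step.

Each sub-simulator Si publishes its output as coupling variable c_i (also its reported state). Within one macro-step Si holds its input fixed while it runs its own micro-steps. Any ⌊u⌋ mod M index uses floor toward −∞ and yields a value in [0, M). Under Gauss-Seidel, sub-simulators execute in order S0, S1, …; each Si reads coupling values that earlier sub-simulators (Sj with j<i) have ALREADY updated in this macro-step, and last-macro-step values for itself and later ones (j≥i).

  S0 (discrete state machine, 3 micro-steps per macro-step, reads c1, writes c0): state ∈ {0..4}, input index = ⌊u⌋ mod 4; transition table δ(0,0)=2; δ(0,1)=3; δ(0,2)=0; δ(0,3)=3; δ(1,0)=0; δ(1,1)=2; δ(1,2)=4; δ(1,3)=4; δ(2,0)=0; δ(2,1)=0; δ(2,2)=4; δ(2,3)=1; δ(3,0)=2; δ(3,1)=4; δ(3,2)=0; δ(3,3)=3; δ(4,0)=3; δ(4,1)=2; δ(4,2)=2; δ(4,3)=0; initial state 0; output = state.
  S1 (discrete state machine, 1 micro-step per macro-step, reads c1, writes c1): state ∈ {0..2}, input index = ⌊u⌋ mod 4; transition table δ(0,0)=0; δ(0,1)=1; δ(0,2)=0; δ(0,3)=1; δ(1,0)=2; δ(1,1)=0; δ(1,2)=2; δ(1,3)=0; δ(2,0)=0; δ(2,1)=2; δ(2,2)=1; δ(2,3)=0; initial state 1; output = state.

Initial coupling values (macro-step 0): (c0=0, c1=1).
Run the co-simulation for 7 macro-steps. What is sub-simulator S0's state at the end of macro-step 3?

macro 1: S0 reads c1=1 → after 3×micro: 2; S1 reads c1=1 → after 1×micro: 0 ⇒ (c0=2, c1=0)
macro 2: S0 reads c1=0 → after 3×micro: 0; S1 reads c1=0 → after 1×micro: 0 ⇒ (c0=0, c1=0)
macro 3: S0 reads c1=0 → after 3×micro: 2; S1 reads c1=0 → after 1×micro: 0 ⇒ (c0=2, c1=0)
macro 4: S0 reads c1=0 → after 3×micro: 0; S1 reads c1=0 → after 1×micro: 0 ⇒ (c0=0, c1=0)
macro 5: S0 reads c1=0 → after 3×micro: 2; S1 reads c1=0 → after 1×micro: 0 ⇒ (c0=2, c1=0)
macro 6: S0 reads c1=0 → after 3×micro: 0; S1 reads c1=0 → after 1×micro: 0 ⇒ (c0=0, c1=0)
macro 7: S0 reads c1=0 → after 3×micro: 2; S1 reads c1=0 → after 1×micro: 0 ⇒ (c0=2, c1=0)

S0 state at macro-step 3 = 2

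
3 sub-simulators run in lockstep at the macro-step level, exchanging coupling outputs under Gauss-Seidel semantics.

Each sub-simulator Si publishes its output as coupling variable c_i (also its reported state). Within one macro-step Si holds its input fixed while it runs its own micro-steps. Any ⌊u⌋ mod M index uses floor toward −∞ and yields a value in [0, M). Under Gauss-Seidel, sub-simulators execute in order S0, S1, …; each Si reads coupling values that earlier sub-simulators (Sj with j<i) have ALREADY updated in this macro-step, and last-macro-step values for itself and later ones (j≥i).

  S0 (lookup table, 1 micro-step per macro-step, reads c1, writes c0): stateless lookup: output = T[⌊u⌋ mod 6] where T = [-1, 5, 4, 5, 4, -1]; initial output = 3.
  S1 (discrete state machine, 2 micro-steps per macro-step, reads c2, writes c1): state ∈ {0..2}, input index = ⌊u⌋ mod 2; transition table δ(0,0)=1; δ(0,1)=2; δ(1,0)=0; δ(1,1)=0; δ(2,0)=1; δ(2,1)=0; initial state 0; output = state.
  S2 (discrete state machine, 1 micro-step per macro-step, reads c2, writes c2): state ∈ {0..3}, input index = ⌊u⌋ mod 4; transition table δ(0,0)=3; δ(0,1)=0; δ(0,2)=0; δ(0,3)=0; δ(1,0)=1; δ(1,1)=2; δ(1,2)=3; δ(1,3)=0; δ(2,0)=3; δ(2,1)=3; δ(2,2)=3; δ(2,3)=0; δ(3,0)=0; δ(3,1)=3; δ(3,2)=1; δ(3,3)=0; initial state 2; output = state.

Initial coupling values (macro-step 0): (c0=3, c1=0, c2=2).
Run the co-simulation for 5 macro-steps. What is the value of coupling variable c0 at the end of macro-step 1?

macro 1: S0 reads c1=0 → after 1×micro: -1; S1 reads c2=2 → after 2×micro: 0; S2 reads c2=2 → after 1×micro: 3 ⇒ (c0=-1, c1=0, c2=3)
macro 2: S0 reads c1=0 → after 1×micro: -1; S1 reads c2=3 → after 2×micro: 0; S2 reads c2=3 → after 1×micro: 0 ⇒ (c0=-1, c1=0, c2=0)
macro 3: S0 reads c1=0 → after 1×micro: -1; S1 reads c2=0 → after 2×micro: 0; S2 reads c2=0 → after 1×micro: 3 ⇒ (c0=-1, c1=0, c2=3)
macro 4: S0 reads c1=0 → after 1×micro: -1; S1 reads c2=3 → after 2×micro: 0; S2 reads c2=3 → after 1×micro: 0 ⇒ (c0=-1, c1=0, c2=0)
macro 5: S0 reads c1=0 → after 1×micro: -1; S1 reads c2=0 → after 2×micro: 0; S2 reads c2=0 → after 1×micro: 3 ⇒ (c0=-1, c1=0, c2=3)

c0 at macro-step 1 = -1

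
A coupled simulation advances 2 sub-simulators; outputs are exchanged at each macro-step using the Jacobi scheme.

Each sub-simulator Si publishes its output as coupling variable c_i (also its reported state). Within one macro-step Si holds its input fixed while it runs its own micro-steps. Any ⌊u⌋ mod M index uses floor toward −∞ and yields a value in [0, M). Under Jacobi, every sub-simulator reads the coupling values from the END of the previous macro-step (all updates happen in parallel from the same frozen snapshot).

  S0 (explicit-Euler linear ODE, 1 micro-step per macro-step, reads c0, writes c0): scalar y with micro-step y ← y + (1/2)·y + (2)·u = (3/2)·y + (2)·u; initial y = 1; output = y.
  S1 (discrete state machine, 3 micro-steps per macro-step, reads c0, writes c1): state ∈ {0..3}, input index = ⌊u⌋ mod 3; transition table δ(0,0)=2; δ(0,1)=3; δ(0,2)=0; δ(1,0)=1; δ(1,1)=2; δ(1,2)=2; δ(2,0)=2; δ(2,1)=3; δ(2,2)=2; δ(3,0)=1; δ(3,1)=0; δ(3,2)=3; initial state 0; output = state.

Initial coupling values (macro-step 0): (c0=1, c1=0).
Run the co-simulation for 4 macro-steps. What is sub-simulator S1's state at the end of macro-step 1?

S1 state at macro-step 1 = 3

macro 1: S0 reads c0=1 → after 1×micro: 7/2; S1 reads c0=1 → after 3×micro: 3 ⇒ (c0=7/2, c1=3)
macro 2: S0 reads c0=7/2 → after 1×micro: 49/4; S1 reads c0=7/2 → after 3×micro: 1 ⇒ (c0=49/4, c1=1)
macro 3: S0 reads c0=49/4 → after 1×micro: 343/8; S1 reads c0=49/4 → after 3×micro: 1 ⇒ (c0=343/8, c1=1)
macro 4: S0 reads c0=343/8 → after 1×micro: 2401/16; S1 reads c0=343/8 → after 3×micro: 1 ⇒ (c0=2401/16, c1=1)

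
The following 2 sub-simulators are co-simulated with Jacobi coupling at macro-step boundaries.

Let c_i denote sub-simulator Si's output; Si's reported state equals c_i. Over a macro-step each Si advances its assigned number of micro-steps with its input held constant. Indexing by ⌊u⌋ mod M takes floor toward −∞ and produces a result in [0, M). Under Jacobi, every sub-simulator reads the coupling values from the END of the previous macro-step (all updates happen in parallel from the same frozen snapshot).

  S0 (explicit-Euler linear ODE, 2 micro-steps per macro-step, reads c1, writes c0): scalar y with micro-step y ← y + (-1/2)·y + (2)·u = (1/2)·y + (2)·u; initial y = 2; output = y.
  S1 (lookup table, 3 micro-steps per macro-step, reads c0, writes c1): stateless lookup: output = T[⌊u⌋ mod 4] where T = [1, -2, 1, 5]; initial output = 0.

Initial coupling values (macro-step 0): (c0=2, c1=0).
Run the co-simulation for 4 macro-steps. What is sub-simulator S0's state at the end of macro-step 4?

S0 state at macro-step 4 = 2041/128

macro 1: S0 reads c1=0 → after 2×micro: 1/2; S1 reads c0=2 → after 3×micro: 1 ⇒ (c0=1/2, c1=1)
macro 2: S0 reads c1=1 → after 2×micro: 25/8; S1 reads c0=1/2 → after 3×micro: 1 ⇒ (c0=25/8, c1=1)
macro 3: S0 reads c1=1 → after 2×micro: 121/32; S1 reads c0=25/8 → after 3×micro: 5 ⇒ (c0=121/32, c1=5)
macro 4: S0 reads c1=5 → after 2×micro: 2041/128; S1 reads c0=121/32 → after 3×micro: 5 ⇒ (c0=2041/128, c1=5)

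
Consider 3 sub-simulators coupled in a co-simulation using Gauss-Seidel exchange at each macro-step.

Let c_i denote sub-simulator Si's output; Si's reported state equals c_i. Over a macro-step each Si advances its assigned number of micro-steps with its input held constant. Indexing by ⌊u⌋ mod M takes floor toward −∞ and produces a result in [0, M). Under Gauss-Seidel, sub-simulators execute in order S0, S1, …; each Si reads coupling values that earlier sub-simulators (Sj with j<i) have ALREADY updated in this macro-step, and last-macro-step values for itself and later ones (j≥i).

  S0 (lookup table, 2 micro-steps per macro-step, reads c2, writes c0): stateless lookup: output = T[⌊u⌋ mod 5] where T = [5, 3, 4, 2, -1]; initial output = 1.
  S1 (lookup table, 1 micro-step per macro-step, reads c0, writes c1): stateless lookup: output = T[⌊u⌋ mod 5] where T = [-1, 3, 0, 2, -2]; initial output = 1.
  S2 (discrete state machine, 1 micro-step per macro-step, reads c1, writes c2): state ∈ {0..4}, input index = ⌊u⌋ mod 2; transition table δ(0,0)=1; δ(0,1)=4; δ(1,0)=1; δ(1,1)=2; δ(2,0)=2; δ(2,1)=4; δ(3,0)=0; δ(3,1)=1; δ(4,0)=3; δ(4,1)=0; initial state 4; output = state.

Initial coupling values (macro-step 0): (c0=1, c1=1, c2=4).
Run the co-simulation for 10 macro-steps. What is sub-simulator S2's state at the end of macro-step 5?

S2 state at macro-step 5 = 0

macro 1: S0 reads c2=4 → after 2×micro: -1; S1 reads c0=-1 → after 1×micro: -2; S2 reads c1=-2 → after 1×micro: 3 ⇒ (c0=-1, c1=-2, c2=3)
macro 2: S0 reads c2=3 → after 2×micro: 2; S1 reads c0=2 → after 1×micro: 0; S2 reads c1=0 → after 1×micro: 0 ⇒ (c0=2, c1=0, c2=0)
macro 3: S0 reads c2=0 → after 2×micro: 5; S1 reads c0=5 → after 1×micro: -1; S2 reads c1=-1 → after 1×micro: 4 ⇒ (c0=5, c1=-1, c2=4)
macro 4: S0 reads c2=4 → after 2×micro: -1; S1 reads c0=-1 → after 1×micro: -2; S2 reads c1=-2 → after 1×micro: 3 ⇒ (c0=-1, c1=-2, c2=3)
macro 5: S0 reads c2=3 → after 2×micro: 2; S1 reads c0=2 → after 1×micro: 0; S2 reads c1=0 → after 1×micro: 0 ⇒ (c0=2, c1=0, c2=0)
macro 6: S0 reads c2=0 → after 2×micro: 5; S1 reads c0=5 → after 1×micro: -1; S2 reads c1=-1 → after 1×micro: 4 ⇒ (c0=5, c1=-1, c2=4)
macro 7: S0 reads c2=4 → after 2×micro: -1; S1 reads c0=-1 → after 1×micro: -2; S2 reads c1=-2 → after 1×micro: 3 ⇒ (c0=-1, c1=-2, c2=3)
macro 8: S0 reads c2=3 → after 2×micro: 2; S1 reads c0=2 → after 1×micro: 0; S2 reads c1=0 → after 1×micro: 0 ⇒ (c0=2, c1=0, c2=0)
macro 9: S0 reads c2=0 → after 2×micro: 5; S1 reads c0=5 → after 1×micro: -1; S2 reads c1=-1 → after 1×micro: 4 ⇒ (c0=5, c1=-1, c2=4)
macro 10: S0 reads c2=4 → after 2×micro: -1; S1 reads c0=-1 → after 1×micro: -2; S2 reads c1=-2 → after 1×micro: 3 ⇒ (c0=-1, c1=-2, c2=3)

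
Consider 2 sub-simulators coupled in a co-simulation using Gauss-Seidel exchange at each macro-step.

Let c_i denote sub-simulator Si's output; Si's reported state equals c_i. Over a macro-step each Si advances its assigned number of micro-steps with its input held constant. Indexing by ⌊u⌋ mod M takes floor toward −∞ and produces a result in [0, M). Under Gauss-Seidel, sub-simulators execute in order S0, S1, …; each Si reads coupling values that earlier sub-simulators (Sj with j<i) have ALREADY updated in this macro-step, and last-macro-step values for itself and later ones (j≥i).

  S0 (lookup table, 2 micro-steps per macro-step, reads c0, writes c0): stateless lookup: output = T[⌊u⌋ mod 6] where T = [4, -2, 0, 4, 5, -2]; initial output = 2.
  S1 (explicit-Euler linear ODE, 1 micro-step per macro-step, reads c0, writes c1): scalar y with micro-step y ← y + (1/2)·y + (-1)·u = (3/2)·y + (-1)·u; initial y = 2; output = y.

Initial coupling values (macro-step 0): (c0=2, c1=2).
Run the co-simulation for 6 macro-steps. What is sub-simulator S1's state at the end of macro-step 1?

macro 1: S0 reads c0=2 → after 2×micro: 0; S1 reads c0=0 → after 1×micro: 3 ⇒ (c0=0, c1=3)
macro 2: S0 reads c0=0 → after 2×micro: 4; S1 reads c0=4 → after 1×micro: 1/2 ⇒ (c0=4, c1=1/2)
macro 3: S0 reads c0=4 → after 2×micro: 5; S1 reads c0=5 → after 1×micro: -17/4 ⇒ (c0=5, c1=-17/4)
macro 4: S0 reads c0=5 → after 2×micro: -2; S1 reads c0=-2 → after 1×micro: -35/8 ⇒ (c0=-2, c1=-35/8)
macro 5: S0 reads c0=-2 → after 2×micro: 5; S1 reads c0=5 → after 1×micro: -185/16 ⇒ (c0=5, c1=-185/16)
macro 6: S0 reads c0=5 → after 2×micro: -2; S1 reads c0=-2 → after 1×micro: -491/32 ⇒ (c0=-2, c1=-491/32)

S1 state at macro-step 1 = 3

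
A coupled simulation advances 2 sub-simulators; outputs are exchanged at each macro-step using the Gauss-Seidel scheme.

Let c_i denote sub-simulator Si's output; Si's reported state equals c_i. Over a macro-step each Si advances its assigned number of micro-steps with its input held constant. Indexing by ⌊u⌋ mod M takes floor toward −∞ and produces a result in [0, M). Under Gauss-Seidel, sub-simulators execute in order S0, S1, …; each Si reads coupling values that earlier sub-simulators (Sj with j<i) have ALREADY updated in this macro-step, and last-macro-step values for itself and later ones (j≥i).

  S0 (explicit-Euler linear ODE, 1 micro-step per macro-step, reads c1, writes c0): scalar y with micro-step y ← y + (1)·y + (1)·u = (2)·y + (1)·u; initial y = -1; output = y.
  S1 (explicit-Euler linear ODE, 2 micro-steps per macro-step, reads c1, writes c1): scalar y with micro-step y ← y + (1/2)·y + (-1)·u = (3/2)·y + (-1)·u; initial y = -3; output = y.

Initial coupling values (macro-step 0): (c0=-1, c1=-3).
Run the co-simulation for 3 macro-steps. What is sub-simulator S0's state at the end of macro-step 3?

S0 state at macro-step 3 = -299/16

macro 1: S0 reads c1=-3 → after 1×micro: -5; S1 reads c1=-3 → after 2×micro: 3/4 ⇒ (c0=-5, c1=3/4)
macro 2: S0 reads c1=3/4 → after 1×micro: -37/4; S1 reads c1=3/4 → after 2×micro: -3/16 ⇒ (c0=-37/4, c1=-3/16)
macro 3: S0 reads c1=-3/16 → after 1×micro: -299/16; S1 reads c1=-3/16 → after 2×micro: 3/64 ⇒ (c0=-299/16, c1=3/64)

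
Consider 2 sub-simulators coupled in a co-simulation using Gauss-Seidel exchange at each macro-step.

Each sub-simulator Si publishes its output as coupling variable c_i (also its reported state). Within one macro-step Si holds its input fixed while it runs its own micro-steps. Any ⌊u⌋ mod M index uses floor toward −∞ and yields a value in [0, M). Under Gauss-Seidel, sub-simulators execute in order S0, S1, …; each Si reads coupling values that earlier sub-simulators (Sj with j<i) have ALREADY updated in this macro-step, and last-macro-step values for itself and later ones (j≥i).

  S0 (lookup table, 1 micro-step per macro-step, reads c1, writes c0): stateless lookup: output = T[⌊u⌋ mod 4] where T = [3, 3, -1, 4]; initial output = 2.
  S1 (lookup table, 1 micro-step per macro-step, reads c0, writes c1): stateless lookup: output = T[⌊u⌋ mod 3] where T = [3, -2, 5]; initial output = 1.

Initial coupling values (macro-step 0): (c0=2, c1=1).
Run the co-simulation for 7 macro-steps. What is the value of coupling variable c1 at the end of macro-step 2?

c1 at macro-step 2 = -2

macro 1: S0 reads c1=1 → after 1×micro: 3; S1 reads c0=3 → after 1×micro: 3 ⇒ (c0=3, c1=3)
macro 2: S0 reads c1=3 → after 1×micro: 4; S1 reads c0=4 → after 1×micro: -2 ⇒ (c0=4, c1=-2)
macro 3: S0 reads c1=-2 → after 1×micro: -1; S1 reads c0=-1 → after 1×micro: 5 ⇒ (c0=-1, c1=5)
macro 4: S0 reads c1=5 → after 1×micro: 3; S1 reads c0=3 → after 1×micro: 3 ⇒ (c0=3, c1=3)
macro 5: S0 reads c1=3 → after 1×micro: 4; S1 reads c0=4 → after 1×micro: -2 ⇒ (c0=4, c1=-2)
macro 6: S0 reads c1=-2 → after 1×micro: -1; S1 reads c0=-1 → after 1×micro: 5 ⇒ (c0=-1, c1=5)
macro 7: S0 reads c1=5 → after 1×micro: 3; S1 reads c0=3 → after 1×micro: 3 ⇒ (c0=3, c1=3)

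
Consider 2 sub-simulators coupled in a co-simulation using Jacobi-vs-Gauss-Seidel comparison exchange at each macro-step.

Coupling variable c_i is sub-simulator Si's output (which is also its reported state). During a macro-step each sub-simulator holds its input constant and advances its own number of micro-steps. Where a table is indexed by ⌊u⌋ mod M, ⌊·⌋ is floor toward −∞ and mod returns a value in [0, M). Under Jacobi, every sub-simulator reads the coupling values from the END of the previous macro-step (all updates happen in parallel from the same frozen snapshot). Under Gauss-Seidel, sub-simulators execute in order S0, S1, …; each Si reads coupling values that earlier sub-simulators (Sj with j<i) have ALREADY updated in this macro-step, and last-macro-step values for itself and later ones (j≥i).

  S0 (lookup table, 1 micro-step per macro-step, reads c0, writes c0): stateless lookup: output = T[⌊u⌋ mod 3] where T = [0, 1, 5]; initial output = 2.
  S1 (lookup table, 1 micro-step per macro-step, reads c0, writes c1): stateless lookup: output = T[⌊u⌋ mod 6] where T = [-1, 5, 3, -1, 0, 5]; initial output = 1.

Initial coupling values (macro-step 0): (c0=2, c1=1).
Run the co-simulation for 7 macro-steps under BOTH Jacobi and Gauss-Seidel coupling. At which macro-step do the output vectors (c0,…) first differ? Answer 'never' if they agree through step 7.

[Jacobi] macro 1: S0 reads c0=2 → after 1×micro: 5; S1 reads c0=2 → after 1×micro: 3 ⇒ (c0=5, c1=3)
[Jacobi] macro 2: S0 reads c0=5 → after 1×micro: 5; S1 reads c0=5 → after 1×micro: 5 ⇒ (c0=5, c1=5)
[Jacobi] macro 3: S0 reads c0=5 → after 1×micro: 5; S1 reads c0=5 → after 1×micro: 5 ⇒ (c0=5, c1=5)
[Jacobi] macro 4: S0 reads c0=5 → after 1×micro: 5; S1 reads c0=5 → after 1×micro: 5 ⇒ (c0=5, c1=5)
[Jacobi] macro 5: S0 reads c0=5 → after 1×micro: 5; S1 reads c0=5 → after 1×micro: 5 ⇒ (c0=5, c1=5)
[Jacobi] macro 6: S0 reads c0=5 → after 1×micro: 5; S1 reads c0=5 → after 1×micro: 5 ⇒ (c0=5, c1=5)
[Jacobi] macro 7: S0 reads c0=5 → after 1×micro: 5; S1 reads c0=5 → after 1×micro: 5 ⇒ (c0=5, c1=5)
[Gauss-Seidel] macro 1: S0 reads c0=2 → after 1×micro: 5; S1 reads c0=5 → after 1×micro: 5 ⇒ (c0=5, c1=5)
[Gauss-Seidel] macro 2: S0 reads c0=5 → after 1×micro: 5; S1 reads c0=5 → after 1×micro: 5 ⇒ (c0=5, c1=5)
[Gauss-Seidel] macro 3: S0 reads c0=5 → after 1×micro: 5; S1 reads c0=5 → after 1×micro: 5 ⇒ (c0=5, c1=5)
[Gauss-Seidel] macro 4: S0 reads c0=5 → after 1×micro: 5; S1 reads c0=5 → after 1×micro: 5 ⇒ (c0=5, c1=5)
[Gauss-Seidel] macro 5: S0 reads c0=5 → after 1×micro: 5; S1 reads c0=5 → after 1×micro: 5 ⇒ (c0=5, c1=5)
[Gauss-Seidel] macro 6: S0 reads c0=5 → after 1×micro: 5; S1 reads c0=5 → after 1×micro: 5 ⇒ (c0=5, c1=5)
[Gauss-Seidel] macro 7: S0 reads c0=5 → after 1×micro: 5; S1 reads c0=5 → after 1×micro: 5 ⇒ (c0=5, c1=5)

first divergence at macro-step: 1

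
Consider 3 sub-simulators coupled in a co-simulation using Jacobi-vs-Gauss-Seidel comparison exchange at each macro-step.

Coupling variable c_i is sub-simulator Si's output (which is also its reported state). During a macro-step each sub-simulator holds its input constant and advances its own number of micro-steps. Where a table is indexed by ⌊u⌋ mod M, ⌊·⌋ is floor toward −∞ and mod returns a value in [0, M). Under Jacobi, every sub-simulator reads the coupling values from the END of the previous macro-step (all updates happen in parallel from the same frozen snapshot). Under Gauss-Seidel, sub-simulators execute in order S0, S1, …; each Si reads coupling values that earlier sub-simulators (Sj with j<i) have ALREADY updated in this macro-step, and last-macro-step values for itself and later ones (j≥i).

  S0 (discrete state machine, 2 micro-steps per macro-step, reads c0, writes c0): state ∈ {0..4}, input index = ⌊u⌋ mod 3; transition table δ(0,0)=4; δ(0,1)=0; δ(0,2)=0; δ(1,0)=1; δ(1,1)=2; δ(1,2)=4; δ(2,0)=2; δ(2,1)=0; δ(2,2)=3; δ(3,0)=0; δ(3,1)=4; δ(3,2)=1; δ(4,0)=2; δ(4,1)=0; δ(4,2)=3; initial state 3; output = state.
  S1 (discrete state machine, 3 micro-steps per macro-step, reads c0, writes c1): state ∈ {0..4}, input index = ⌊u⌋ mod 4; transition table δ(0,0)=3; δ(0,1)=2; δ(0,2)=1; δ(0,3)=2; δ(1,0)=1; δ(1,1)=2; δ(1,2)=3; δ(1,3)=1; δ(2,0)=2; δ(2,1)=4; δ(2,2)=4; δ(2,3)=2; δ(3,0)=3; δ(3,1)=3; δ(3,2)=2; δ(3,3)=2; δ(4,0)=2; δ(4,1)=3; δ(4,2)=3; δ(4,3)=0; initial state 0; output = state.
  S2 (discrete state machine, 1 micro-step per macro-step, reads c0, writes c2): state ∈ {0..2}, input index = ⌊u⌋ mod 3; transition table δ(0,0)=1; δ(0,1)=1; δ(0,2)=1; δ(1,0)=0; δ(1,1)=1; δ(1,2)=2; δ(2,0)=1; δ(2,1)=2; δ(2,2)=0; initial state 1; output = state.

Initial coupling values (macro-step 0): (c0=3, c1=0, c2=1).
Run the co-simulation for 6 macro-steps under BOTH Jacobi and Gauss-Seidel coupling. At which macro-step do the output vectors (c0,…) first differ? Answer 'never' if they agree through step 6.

first divergence at macro-step: 1

[Jacobi] macro 1: S0 reads c0=3 → after 2×micro: 4; S1 reads c0=3 → after 3×micro: 2; S2 reads c0=3 → after 1×micro: 0 ⇒ (c0=4, c1=2, c2=0)
[Jacobi] macro 2: S0 reads c0=4 → after 2×micro: 0; S1 reads c0=4 → after 3×micro: 2; S2 reads c0=4 → after 1×micro: 1 ⇒ (c0=0, c1=2, c2=1)
[Jacobi] macro 3: S0 reads c0=0 → after 2×micro: 2; S1 reads c0=0 → after 3×micro: 2; S2 reads c0=0 → after 1×micro: 0 ⇒ (c0=2, c1=2, c2=0)
[Jacobi] macro 4: S0 reads c0=2 → after 2×micro: 1; S1 reads c0=2 → after 3×micro: 2; S2 reads c0=2 → after 1×micro: 1 ⇒ (c0=1, c1=2, c2=1)
[Jacobi] macro 5: S0 reads c0=1 → after 2×micro: 0; S1 reads c0=1 → after 3×micro: 3; S2 reads c0=1 → after 1×micro: 1 ⇒ (c0=0, c1=3, c2=1)
[Jacobi] macro 6: S0 reads c0=0 → after 2×micro: 2; S1 reads c0=0 → after 3×micro: 3; S2 reads c0=0 → after 1×micro: 0 ⇒ (c0=2, c1=3, c2=0)
[Gauss-Seidel] macro 1: S0 reads c0=3 → after 2×micro: 4; S1 reads c0=4 → after 3×micro: 3; S2 reads c0=4 → after 1×micro: 1 ⇒ (c0=4, c1=3, c2=1)
[Gauss-Seidel] macro 2: S0 reads c0=4 → after 2×micro: 0; S1 reads c0=0 → after 3×micro: 3; S2 reads c0=0 → after 1×micro: 0 ⇒ (c0=0, c1=3, c2=0)
[Gauss-Seidel] macro 3: S0 reads c0=0 → after 2×micro: 2; S1 reads c0=2 → after 3×micro: 3; S2 reads c0=2 → after 1×micro: 1 ⇒ (c0=2, c1=3, c2=1)
[Gauss-Seidel] macro 4: S0 reads c0=2 → after 2×micro: 1; S1 reads c0=1 → after 3×micro: 3; S2 reads c0=1 → after 1×micro: 1 ⇒ (c0=1, c1=3, c2=1)
[Gauss-Seidel] macro 5: S0 reads c0=1 → after 2×micro: 0; S1 reads c0=0 → after 3×micro: 3; S2 reads c0=0 → after 1×micro: 0 ⇒ (c0=0, c1=3, c2=0)
[Gauss-Seidel] macro 6: S0 reads c0=0 → after 2×micro: 2; S1 reads c0=2 → after 3×micro: 3; S2 reads c0=2 → after 1×micro: 1 ⇒ (c0=2, c1=3, c2=1)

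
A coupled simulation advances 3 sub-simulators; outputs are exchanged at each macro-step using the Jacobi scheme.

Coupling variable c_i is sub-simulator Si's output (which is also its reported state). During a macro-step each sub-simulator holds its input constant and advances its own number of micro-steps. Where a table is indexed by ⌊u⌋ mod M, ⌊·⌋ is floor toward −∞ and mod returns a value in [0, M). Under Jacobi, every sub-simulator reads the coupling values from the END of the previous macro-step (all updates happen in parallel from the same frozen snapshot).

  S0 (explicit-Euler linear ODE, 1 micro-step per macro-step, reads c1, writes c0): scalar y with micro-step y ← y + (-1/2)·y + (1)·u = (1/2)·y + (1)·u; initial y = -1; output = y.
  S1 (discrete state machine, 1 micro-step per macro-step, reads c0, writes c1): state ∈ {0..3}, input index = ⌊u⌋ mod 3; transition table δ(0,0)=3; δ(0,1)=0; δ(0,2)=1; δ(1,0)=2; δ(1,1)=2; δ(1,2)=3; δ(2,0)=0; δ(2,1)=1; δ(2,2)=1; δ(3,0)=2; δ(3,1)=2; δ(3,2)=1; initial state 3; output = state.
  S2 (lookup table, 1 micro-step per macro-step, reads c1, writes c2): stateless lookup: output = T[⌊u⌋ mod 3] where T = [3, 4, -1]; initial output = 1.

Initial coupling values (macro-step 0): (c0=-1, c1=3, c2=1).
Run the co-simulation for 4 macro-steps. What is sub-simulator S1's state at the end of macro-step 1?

macro 1: S0 reads c1=3 → after 1×micro: 5/2; S1 reads c0=-1 → after 1×micro: 1; S2 reads c1=3 → after 1×micro: 3 ⇒ (c0=5/2, c1=1, c2=3)
macro 2: S0 reads c1=1 → after 1×micro: 9/4; S1 reads c0=5/2 → after 1×micro: 3; S2 reads c1=1 → after 1×micro: 4 ⇒ (c0=9/4, c1=3, c2=4)
macro 3: S0 reads c1=3 → after 1×micro: 33/8; S1 reads c0=9/4 → after 1×micro: 1; S2 reads c1=3 → after 1×micro: 3 ⇒ (c0=33/8, c1=1, c2=3)
macro 4: S0 reads c1=1 → after 1×micro: 49/16; S1 reads c0=33/8 → after 1×micro: 2; S2 reads c1=1 → after 1×micro: 4 ⇒ (c0=49/16, c1=2, c2=4)

S1 state at macro-step 1 = 1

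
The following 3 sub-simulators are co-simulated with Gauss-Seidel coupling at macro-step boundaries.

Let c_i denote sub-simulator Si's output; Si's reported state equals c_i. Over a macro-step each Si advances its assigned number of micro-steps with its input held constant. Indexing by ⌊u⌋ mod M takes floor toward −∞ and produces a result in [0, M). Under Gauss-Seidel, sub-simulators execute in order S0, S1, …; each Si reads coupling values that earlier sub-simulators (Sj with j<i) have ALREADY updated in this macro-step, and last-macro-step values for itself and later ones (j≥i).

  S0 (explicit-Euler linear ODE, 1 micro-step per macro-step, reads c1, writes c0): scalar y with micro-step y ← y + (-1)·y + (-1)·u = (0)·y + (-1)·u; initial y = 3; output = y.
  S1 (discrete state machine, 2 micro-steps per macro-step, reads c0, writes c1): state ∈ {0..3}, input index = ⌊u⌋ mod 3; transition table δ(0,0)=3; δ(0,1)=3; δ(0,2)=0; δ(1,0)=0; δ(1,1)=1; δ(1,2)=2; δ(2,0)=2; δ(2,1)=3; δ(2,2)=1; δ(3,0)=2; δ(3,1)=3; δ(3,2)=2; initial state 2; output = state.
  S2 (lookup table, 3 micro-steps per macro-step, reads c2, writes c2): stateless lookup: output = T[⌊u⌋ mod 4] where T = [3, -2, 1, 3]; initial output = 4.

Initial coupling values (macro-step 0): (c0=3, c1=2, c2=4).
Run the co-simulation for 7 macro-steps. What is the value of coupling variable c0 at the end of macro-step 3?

macro 1: S0 reads c1=2 → after 1×micro: -2; S1 reads c0=-2 → after 2×micro: 3; S2 reads c2=4 → after 3×micro: 3 ⇒ (c0=-2, c1=3, c2=3)
macro 2: S0 reads c1=3 → after 1×micro: -3; S1 reads c0=-3 → after 2×micro: 2; S2 reads c2=3 → after 3×micro: 3 ⇒ (c0=-3, c1=2, c2=3)
macro 3: S0 reads c1=2 → after 1×micro: -2; S1 reads c0=-2 → after 2×micro: 3; S2 reads c2=3 → after 3×micro: 3 ⇒ (c0=-2, c1=3, c2=3)
macro 4: S0 reads c1=3 → after 1×micro: -3; S1 reads c0=-3 → after 2×micro: 2; S2 reads c2=3 → after 3×micro: 3 ⇒ (c0=-3, c1=2, c2=3)
macro 5: S0 reads c1=2 → after 1×micro: -2; S1 reads c0=-2 → after 2×micro: 3; S2 reads c2=3 → after 3×micro: 3 ⇒ (c0=-2, c1=3, c2=3)
macro 6: S0 reads c1=3 → after 1×micro: -3; S1 reads c0=-3 → after 2×micro: 2; S2 reads c2=3 → after 3×micro: 3 ⇒ (c0=-3, c1=2, c2=3)
macro 7: S0 reads c1=2 → after 1×micro: -2; S1 reads c0=-2 → after 2×micro: 3; S2 reads c2=3 → after 3×micro: 3 ⇒ (c0=-2, c1=3, c2=3)

c0 at macro-step 3 = -2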